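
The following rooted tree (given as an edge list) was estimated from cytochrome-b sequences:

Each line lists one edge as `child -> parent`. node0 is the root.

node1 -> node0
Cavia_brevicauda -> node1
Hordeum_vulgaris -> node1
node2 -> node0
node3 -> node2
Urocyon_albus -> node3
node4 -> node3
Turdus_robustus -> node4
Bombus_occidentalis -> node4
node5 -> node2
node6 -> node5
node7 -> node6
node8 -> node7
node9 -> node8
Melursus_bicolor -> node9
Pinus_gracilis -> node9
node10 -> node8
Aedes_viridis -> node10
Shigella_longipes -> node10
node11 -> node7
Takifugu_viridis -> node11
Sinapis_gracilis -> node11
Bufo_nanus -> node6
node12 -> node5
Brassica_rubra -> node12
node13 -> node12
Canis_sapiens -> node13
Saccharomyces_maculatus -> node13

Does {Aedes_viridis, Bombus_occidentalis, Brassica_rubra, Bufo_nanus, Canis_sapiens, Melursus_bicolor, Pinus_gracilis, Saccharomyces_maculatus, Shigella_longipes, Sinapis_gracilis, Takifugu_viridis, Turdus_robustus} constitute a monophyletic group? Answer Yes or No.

No

The MRCA of the listed taxa subtends ((Urocyon_albus,(Turdus_robustus,Bombus_occidentalis)),(((((Melursus_bicolor,Pinus_gracilis),(Aedes_viridis,Shigella_longipes)),(Takifugu_viridis,Sinapis_gracilis)),Bufo_nanus),(Brassica_rubra,(Canis_sapiens,Saccharomyces_maculatus)))).
That clade also contains Urocyon_albus, which is not in the proposed group, so the group is not monophyletic.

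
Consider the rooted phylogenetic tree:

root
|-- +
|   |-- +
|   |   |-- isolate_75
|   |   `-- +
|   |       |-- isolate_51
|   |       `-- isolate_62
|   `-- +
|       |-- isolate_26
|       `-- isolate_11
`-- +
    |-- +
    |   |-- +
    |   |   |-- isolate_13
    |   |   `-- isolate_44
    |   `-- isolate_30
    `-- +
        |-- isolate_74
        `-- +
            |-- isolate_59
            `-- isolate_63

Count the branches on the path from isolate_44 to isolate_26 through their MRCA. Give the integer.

7

The MRCA of isolate_44 and isolate_26 is the root of the tree.
From isolate_44 up to that node: 4 branches. From isolate_26 up to the same node: 3 branches. Total: 4 + 3 = 7.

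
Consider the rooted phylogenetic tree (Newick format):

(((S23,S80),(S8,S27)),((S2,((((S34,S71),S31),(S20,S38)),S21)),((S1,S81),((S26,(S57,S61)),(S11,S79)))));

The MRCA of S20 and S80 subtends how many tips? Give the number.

The MRCA of S20 and S80 is the root, so the clade is the entire tree.
That clade contains 18 terminal taxa: S1, S11, S2, S20, S21, S23, S26, S27, S31, S34, S38, S57, S61, S71, S79, S8, S80, S81.

18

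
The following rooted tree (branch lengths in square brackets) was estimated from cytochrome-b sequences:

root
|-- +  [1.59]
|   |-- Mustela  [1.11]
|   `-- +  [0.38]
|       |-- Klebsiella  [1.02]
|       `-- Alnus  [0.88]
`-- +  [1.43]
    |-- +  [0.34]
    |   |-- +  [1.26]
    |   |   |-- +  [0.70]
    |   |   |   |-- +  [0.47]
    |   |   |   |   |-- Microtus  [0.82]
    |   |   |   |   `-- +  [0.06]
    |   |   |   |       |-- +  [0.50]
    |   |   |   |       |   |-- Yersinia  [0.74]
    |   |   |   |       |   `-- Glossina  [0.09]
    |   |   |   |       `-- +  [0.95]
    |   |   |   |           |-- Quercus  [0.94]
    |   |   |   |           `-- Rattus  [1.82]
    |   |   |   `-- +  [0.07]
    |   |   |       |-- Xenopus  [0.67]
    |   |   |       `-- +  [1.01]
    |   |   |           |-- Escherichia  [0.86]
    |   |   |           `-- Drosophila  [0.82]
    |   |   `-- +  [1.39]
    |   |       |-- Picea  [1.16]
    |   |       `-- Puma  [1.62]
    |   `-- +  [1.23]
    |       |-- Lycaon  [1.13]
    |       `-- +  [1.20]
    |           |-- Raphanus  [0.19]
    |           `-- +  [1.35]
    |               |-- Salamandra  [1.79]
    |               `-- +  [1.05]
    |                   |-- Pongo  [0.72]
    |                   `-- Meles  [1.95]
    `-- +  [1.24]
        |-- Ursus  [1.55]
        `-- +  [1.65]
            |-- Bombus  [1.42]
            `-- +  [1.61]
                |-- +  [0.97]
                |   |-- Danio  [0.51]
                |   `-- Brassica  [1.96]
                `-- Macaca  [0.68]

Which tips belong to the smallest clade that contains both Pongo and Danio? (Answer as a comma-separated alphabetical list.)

Bombus, Brassica, Danio, Drosophila, Escherichia, Glossina, Lycaon, Macaca, Meles, Microtus, Picea, Pongo, Puma, Quercus, Raphanus, Rattus, Salamandra, Ursus, Xenopus, Yersinia

Tracing Pongo: it sits inside (Pongo,Meles).
Tracing Danio: it sits inside (Danio,Brassica).
The smallest clade enclosing both is (((((Microtus,((Yersinia,Glossina),(Quercus,Rattus))),(Xenopus,(Escherichia,Drosophila))),(Picea,Puma)),(Lycaon,(Raphanus,(Salamandra,(Pongo,Meles))))),(Ursus,(Bombus,((Danio,Brassica),Macaca)))); the answer is its 20 terminal taxa in alphabetical order.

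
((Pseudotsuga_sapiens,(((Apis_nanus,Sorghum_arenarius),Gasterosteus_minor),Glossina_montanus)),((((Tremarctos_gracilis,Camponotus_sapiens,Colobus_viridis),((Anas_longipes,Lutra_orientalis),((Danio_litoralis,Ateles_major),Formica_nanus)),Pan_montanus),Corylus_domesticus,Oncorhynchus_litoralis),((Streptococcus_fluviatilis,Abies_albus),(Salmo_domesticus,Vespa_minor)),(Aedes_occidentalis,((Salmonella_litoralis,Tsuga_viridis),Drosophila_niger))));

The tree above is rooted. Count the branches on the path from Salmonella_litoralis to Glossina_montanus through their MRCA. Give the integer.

8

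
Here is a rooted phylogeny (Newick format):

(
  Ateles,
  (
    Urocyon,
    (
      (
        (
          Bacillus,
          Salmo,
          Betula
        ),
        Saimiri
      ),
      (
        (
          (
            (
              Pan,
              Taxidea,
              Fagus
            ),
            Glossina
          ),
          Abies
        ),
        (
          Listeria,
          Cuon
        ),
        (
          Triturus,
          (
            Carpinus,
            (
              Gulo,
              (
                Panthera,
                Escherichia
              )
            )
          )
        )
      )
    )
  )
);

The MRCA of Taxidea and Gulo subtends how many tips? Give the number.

12

The MRCA of Taxidea and Gulo is the node subtending ((((Pan,Taxidea,Fagus),Glossina),Abies),(Listeria,Cuon),(Triturus,(Carpinus,(Gulo,(Panthera,Escherichia))))).
That clade contains 12 terminal taxa: Abies, Carpinus, Cuon, Escherichia, Fagus, Glossina, Gulo, Listeria, Pan, Panthera, Taxidea, Triturus.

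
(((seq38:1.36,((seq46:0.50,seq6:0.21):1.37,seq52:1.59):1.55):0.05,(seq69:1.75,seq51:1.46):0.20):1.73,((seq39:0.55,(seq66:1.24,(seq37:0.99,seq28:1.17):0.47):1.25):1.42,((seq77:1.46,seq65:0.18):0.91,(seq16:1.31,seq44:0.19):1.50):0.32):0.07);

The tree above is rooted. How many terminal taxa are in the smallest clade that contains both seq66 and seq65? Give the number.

8

The MRCA of seq66 and seq65 is the node subtending ((seq39,(seq66,(seq37,seq28))),((seq77,seq65),(seq16,seq44))).
That clade contains 8 terminal taxa: seq16, seq28, seq37, seq39, seq44, seq65, seq66, seq77.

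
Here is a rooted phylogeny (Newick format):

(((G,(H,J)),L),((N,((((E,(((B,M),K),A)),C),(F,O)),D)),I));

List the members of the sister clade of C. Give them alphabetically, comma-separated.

C attaches to the tree at the node subtending ((E,(((B,M),K),A)),C).
The other lineage descending from that same node — the sister group — is (E,(((B,M),K),A)); its 5 tips in alphabetical order are the answer.

A, B, E, K, M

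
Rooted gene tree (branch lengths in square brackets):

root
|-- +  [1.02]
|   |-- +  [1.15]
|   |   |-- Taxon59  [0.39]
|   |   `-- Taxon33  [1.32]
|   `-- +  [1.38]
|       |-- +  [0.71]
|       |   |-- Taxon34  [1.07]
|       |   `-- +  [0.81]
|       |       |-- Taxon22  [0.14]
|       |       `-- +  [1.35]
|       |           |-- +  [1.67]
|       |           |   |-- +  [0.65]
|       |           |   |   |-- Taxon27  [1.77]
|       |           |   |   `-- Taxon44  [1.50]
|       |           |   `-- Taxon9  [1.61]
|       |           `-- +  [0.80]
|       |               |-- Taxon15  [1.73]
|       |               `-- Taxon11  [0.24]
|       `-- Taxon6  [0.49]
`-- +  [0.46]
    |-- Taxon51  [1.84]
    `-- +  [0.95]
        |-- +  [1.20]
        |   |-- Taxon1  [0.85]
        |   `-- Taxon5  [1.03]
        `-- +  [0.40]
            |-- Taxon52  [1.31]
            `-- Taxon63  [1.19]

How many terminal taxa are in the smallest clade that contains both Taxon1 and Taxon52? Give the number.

4

The MRCA of Taxon1 and Taxon52 is the node subtending ((Taxon1,Taxon5),(Taxon52,Taxon63)).
That clade contains 4 terminal taxa: Taxon1, Taxon5, Taxon52, Taxon63.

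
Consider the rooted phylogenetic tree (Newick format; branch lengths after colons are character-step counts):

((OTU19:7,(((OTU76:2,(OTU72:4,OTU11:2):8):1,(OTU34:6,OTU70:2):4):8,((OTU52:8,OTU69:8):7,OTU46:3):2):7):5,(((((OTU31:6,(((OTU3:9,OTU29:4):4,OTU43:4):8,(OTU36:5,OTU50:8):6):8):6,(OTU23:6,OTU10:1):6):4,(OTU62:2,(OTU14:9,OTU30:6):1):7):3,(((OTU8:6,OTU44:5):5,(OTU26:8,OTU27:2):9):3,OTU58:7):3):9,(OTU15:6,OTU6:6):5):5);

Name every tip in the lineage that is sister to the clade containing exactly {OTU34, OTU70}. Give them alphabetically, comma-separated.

The clade containing exactly {OTU34, OTU70} attaches to the tree at the node subtending ((OTU76,(OTU72,OTU11)),(OTU34,OTU70)).
The other lineage descending from that same node — the sister group — is (OTU76,(OTU72,OTU11)); its 3 tips in alphabetical order are the answer.

OTU11, OTU72, OTU76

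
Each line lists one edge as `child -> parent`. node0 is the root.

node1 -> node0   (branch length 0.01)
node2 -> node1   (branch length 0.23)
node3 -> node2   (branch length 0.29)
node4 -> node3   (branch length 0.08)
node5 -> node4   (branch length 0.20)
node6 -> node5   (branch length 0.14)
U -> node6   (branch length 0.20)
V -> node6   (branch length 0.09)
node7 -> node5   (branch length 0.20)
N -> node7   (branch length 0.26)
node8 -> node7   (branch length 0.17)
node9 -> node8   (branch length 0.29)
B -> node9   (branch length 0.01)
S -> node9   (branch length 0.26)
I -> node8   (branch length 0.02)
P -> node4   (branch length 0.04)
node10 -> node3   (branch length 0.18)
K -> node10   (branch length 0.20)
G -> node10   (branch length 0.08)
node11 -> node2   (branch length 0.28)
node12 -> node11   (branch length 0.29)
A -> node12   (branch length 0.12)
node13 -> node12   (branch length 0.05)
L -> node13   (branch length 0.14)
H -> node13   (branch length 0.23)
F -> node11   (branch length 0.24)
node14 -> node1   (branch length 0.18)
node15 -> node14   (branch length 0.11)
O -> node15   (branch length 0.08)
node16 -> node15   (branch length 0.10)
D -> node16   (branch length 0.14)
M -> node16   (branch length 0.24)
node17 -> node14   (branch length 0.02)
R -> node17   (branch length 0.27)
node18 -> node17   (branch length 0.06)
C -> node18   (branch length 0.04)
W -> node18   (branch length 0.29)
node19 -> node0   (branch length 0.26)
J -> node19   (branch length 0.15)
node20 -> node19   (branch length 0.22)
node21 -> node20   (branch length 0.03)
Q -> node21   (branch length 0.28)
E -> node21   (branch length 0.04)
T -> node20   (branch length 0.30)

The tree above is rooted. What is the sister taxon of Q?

Q attaches to the tree at the node subtending (Q,E).
The other lineage descending from that same node — the sister group — is the single tip E.

E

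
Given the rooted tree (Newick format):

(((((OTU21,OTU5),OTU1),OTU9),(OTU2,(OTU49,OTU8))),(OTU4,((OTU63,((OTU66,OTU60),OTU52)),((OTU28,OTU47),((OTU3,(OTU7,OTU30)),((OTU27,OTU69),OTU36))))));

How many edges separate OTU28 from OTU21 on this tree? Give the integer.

10

The MRCA of OTU28 and OTU21 is the root of the tree.
From OTU28 up to that node: 5 branches. From OTU21 up to the same node: 5 branches. Total: 5 + 5 = 10.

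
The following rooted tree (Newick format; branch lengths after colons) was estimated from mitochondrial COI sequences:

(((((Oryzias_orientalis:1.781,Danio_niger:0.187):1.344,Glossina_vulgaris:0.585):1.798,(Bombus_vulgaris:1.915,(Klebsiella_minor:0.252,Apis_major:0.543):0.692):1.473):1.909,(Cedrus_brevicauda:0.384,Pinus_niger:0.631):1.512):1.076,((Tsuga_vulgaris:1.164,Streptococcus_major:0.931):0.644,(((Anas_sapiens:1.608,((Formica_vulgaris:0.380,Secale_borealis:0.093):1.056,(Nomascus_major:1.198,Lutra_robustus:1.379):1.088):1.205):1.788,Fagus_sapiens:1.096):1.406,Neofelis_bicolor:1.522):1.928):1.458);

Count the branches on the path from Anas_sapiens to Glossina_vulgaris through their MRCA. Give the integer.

9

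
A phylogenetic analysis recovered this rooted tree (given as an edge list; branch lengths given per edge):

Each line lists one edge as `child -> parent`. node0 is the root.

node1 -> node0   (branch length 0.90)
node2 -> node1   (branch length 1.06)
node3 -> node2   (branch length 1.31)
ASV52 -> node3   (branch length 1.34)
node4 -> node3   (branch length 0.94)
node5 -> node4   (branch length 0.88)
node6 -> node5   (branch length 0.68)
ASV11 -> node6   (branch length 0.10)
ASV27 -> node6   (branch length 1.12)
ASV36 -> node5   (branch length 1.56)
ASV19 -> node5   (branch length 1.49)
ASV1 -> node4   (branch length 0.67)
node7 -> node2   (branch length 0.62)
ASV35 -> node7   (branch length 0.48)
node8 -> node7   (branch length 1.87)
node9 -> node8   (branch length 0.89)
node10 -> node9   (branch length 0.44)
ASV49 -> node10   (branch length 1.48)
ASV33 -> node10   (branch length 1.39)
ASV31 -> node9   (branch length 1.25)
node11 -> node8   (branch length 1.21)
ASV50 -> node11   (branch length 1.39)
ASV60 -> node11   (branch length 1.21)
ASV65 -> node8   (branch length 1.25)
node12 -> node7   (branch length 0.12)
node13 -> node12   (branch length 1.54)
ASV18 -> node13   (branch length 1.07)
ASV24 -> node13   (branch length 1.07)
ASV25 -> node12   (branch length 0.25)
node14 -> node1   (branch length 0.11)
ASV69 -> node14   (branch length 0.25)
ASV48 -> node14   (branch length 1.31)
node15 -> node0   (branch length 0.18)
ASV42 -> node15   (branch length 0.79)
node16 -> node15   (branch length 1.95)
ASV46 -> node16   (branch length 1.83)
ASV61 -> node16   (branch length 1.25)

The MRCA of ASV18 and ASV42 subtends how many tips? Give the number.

The MRCA of ASV18 and ASV42 is the root, so the clade is the entire tree.
That clade contains 21 terminal taxa: ASV1, ASV11, ASV18, ASV19, ASV24, ASV25, ASV27, ASV31, ASV33, ASV35, ASV36, ASV42, ASV46, ASV48, ASV49, ASV50, ASV52, ASV60, ASV61, ASV65, ASV69.

21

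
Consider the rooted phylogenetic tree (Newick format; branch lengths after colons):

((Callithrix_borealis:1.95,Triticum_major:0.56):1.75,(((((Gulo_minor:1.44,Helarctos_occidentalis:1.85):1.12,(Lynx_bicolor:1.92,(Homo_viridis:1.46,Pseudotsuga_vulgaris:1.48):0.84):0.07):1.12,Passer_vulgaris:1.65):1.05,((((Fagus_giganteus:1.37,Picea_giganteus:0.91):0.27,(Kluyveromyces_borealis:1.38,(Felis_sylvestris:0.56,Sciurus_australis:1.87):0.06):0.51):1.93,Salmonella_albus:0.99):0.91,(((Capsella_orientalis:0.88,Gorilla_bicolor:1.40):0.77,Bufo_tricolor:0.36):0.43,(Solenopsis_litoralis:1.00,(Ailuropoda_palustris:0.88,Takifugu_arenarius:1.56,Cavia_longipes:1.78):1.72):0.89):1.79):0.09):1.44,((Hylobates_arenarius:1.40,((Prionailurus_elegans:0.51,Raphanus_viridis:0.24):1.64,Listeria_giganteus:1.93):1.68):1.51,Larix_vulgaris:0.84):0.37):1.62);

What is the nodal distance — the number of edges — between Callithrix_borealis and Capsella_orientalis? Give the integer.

9

The MRCA of Callithrix_borealis and Capsella_orientalis is the root of the tree.
From Callithrix_borealis up to that node: 2 branches. From Capsella_orientalis up to the same node: 7 branches. Total: 2 + 7 = 9.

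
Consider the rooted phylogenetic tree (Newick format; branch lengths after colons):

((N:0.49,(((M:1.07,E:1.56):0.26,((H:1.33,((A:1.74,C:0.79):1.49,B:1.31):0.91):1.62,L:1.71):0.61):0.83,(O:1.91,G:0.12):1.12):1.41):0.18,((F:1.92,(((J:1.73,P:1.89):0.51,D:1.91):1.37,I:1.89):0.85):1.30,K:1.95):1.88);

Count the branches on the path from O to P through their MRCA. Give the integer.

The MRCA of O and P is the root of the tree.
From O up to that node: 4 branches. From P up to the same node: 6 branches. Total: 4 + 6 = 10.

10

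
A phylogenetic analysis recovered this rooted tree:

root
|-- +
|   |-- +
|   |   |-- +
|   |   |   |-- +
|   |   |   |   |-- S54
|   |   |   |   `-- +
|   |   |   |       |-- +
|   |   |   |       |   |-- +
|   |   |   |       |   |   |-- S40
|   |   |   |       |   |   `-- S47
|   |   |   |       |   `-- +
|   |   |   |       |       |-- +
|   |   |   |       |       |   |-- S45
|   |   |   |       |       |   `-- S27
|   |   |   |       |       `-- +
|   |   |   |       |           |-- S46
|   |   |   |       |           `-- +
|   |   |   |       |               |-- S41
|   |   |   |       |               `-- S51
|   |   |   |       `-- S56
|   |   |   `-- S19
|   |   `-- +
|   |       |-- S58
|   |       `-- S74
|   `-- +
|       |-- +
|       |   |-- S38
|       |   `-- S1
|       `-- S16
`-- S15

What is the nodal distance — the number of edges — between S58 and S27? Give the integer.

The MRCA of S58 and S27 is the node subtending (((S54,(((S40,S47),((S45,S27),(S46,(S41,S51)))),S56)),S19),(S58,S74)).
From S58 up to that node: 2 branches. From S27 up to the same node: 7 branches. Total: 2 + 7 = 9.

9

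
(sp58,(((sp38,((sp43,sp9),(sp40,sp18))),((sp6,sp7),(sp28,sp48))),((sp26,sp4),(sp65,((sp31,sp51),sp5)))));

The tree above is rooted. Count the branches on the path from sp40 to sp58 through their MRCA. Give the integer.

The MRCA of sp40 and sp58 is the root of the tree.
From sp40 up to that node: 6 branches. From sp58 up to the same node: 1 branch. Total: 6 + 1 = 7.

7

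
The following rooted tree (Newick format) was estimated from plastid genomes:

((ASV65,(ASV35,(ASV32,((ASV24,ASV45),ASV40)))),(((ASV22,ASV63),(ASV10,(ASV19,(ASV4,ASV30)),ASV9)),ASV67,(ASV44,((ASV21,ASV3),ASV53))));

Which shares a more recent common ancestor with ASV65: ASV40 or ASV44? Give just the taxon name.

ASV40

The MRCA of ASV65 and ASV40 subtends (ASV65,(ASV35,(ASV32,((ASV24,ASV45),ASV40)))) (6 taxa).
The MRCA of ASV65 and ASV44 is the root, subtending the entire tree (18 taxa).
The first is nested inside the second, so ASV65 shares a more recent common ancestor with ASV40.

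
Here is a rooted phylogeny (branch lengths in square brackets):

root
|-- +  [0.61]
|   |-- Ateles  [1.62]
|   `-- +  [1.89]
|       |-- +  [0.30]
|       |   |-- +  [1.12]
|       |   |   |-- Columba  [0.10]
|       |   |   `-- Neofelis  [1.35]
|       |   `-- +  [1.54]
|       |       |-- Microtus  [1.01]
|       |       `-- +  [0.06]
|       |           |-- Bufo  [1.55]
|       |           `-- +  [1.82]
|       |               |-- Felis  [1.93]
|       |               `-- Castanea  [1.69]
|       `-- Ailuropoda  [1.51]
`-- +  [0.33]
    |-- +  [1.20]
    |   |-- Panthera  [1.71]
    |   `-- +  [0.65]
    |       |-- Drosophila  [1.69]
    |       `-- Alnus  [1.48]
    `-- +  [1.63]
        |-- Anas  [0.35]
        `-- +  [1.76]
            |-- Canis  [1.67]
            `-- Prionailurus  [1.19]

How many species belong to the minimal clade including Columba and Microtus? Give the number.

6

The MRCA of Columba and Microtus is the node subtending ((Columba,Neofelis),(Microtus,(Bufo,(Felis,Castanea)))).
That clade contains 6 terminal taxa: Bufo, Castanea, Columba, Felis, Microtus, Neofelis.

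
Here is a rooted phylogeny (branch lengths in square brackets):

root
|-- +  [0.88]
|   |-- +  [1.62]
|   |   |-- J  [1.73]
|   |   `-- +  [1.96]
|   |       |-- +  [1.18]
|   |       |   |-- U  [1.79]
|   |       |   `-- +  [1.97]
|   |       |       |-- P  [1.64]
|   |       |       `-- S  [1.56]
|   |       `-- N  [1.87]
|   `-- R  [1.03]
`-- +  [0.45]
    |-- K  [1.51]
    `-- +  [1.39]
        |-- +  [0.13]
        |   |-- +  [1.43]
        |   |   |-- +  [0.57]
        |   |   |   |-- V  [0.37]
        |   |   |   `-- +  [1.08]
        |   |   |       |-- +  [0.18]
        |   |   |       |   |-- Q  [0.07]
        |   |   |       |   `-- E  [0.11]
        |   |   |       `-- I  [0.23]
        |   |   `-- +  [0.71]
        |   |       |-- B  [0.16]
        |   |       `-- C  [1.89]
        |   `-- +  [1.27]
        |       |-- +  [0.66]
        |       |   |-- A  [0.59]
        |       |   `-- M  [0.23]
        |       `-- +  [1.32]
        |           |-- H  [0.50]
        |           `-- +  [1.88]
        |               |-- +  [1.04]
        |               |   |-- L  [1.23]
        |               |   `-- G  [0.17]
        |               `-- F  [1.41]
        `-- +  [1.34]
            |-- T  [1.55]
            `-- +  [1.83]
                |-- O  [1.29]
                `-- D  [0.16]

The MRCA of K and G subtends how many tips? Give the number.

The MRCA of K and G is the node subtending (K,((((V,((Q,E),I)),(B,C)),((A,M),(H,((L,G),F)))),(T,(O,D)))).
That clade contains 16 terminal taxa: A, B, C, D, E, F, G, H, I, K, L, M, O, Q, T, V.

16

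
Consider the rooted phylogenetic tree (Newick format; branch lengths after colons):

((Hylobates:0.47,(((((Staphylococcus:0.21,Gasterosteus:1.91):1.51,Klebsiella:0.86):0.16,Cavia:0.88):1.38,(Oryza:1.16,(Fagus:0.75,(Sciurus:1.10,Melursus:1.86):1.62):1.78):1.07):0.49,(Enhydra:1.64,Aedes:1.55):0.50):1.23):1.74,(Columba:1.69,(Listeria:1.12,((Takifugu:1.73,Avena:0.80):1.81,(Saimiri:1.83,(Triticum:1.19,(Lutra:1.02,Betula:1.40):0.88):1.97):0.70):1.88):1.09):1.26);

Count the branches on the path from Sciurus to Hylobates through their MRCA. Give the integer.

The MRCA of Sciurus and Hylobates is the node subtending (Hylobates,(((((Staphylococcus,Gasterosteus),Klebsiella),Cavia),(Oryza,(Fagus,(Sciurus,Melursus)))),(Enhydra,Aedes))).
From Sciurus up to that node: 6 branches. From Hylobates up to the same node: 1 branch. Total: 6 + 1 = 7.

7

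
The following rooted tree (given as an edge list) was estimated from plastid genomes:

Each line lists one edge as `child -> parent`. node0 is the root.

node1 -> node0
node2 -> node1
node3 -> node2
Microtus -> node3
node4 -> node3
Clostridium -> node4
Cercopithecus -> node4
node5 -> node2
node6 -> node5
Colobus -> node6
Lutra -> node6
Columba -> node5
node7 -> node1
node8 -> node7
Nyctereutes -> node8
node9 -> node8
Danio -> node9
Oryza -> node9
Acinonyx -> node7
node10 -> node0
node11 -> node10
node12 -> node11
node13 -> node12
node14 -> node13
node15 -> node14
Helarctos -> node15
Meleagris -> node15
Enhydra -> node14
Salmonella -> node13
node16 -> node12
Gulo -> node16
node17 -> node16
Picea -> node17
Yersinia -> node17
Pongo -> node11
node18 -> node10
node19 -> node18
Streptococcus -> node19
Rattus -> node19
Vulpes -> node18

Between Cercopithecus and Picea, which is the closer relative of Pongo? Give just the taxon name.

Picea

The MRCA of Pongo and Picea subtends (((((Helarctos,Meleagris),Enhydra),Salmonella),(Gulo,(Picea,Yersinia))),Pongo) (8 taxa).
The MRCA of Pongo and Cercopithecus is the root, subtending the entire tree (21 taxa).
The first is nested inside the second, so Pongo shares a more recent common ancestor with Picea.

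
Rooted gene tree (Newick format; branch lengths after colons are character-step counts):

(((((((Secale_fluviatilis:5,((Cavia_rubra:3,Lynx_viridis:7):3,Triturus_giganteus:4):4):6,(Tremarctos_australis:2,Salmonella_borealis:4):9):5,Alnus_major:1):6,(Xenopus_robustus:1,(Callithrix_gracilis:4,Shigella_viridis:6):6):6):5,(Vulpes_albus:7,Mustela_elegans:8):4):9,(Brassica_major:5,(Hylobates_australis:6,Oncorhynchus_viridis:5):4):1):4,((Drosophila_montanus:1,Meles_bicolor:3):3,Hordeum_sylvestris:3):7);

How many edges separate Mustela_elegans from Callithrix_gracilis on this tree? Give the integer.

The MRCA of Mustela_elegans and Callithrix_gracilis is the node subtending (((((Secale_fluviatilis,((Cavia_rubra,Lynx_viridis),Triturus_giganteus)),(Tremarctos_australis,Salmonella_borealis)),Alnus_major),(Xenopus_robustus,(Callithrix_gracilis,Shigella_viridis))),(Vulpes_albus,Mustela_elegans)).
From Mustela_elegans up to that node: 2 branches. From Callithrix_gracilis up to the same node: 4 branches. Total: 2 + 4 = 6.

6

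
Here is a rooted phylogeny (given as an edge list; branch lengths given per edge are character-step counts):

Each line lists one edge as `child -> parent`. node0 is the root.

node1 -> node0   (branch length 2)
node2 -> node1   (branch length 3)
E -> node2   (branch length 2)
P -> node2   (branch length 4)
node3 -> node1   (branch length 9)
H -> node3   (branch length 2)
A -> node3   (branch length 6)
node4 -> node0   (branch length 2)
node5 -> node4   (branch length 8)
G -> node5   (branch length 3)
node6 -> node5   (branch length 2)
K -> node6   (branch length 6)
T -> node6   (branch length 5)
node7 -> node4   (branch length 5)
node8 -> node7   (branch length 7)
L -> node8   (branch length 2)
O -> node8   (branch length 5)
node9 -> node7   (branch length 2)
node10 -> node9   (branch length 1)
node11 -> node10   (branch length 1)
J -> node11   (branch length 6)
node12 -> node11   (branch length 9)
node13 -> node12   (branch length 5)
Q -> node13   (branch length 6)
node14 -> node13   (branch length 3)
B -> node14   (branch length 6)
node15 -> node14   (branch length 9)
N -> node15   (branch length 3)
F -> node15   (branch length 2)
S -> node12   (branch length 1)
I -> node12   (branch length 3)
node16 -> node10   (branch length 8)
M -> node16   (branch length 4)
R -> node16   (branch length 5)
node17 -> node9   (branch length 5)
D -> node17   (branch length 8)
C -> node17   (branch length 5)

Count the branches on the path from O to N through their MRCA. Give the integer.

10

The MRCA of O and N is the node subtending ((L,O),(((J,((Q,(B,(N,F))),S,I)),(M,R)),(D,C))).
From O up to that node: 2 branches. From N up to the same node: 8 branches. Total: 2 + 8 = 10.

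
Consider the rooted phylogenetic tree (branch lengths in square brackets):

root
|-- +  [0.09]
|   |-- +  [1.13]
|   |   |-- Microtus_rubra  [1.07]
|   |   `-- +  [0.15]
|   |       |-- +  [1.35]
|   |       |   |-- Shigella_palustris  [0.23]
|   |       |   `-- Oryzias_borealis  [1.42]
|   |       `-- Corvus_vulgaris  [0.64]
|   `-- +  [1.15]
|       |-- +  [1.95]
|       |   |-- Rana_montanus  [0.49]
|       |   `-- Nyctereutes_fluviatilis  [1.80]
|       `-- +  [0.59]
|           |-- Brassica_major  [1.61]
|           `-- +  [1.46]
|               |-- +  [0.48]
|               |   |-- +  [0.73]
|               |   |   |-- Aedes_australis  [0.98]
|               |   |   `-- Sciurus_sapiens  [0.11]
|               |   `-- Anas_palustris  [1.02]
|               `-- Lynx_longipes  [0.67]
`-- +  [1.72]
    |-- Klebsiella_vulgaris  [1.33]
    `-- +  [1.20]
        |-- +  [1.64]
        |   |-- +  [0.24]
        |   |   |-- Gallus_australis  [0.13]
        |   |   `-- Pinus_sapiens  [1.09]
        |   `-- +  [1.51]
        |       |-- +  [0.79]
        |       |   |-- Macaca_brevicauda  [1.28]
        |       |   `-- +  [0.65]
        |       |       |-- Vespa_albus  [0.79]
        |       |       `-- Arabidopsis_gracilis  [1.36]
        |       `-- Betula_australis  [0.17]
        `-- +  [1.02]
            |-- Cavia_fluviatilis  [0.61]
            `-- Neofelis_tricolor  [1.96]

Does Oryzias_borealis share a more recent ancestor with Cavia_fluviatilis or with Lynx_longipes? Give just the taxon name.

The MRCA of Oryzias_borealis and Lynx_longipes subtends ((Microtus_rubra,((Shigella_palustris,Oryzias_borealis),Corvus_vulgaris)),((Rana_montanus,Nyctereutes_fluviatilis),(Brassica_major,(((Aedes_australis,Sciurus_sapiens),Anas_palustris),Lynx_longipes)))) (11 taxa).
The MRCA of Oryzias_borealis and Cavia_fluviatilis is the root, subtending the entire tree (20 taxa).
The first is nested inside the second, so Oryzias_borealis shares a more recent common ancestor with Lynx_longipes.

Lynx_longipes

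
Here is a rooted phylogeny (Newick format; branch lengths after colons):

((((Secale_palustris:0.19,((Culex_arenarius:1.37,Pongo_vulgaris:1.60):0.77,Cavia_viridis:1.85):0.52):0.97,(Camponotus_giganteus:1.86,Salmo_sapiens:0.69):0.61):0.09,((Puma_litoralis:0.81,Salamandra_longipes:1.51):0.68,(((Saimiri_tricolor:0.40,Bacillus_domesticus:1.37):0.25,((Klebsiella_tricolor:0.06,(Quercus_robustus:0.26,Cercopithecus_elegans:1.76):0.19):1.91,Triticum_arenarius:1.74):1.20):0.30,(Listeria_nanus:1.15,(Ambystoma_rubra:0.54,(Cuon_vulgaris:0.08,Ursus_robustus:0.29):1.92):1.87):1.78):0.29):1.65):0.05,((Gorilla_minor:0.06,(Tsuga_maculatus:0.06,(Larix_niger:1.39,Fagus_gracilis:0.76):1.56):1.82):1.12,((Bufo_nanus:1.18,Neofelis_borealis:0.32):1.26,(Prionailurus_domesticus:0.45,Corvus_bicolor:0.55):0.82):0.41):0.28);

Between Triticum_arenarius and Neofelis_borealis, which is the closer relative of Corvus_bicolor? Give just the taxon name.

The MRCA of Corvus_bicolor and Neofelis_borealis subtends ((Bufo_nanus,Neofelis_borealis),(Prionailurus_domesticus,Corvus_bicolor)) (4 taxa).
The MRCA of Corvus_bicolor and Triticum_arenarius is the root, subtending the entire tree (26 taxa).
The first is nested inside the second, so Corvus_bicolor shares a more recent common ancestor with Neofelis_borealis.

Neofelis_borealis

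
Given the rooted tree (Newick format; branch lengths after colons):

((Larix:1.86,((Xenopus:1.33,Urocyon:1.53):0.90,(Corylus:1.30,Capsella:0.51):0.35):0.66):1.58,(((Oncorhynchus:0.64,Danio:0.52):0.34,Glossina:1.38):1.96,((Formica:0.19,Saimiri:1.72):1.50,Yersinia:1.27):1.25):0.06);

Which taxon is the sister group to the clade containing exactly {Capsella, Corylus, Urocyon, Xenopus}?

The clade containing exactly {Capsella, Corylus, Urocyon, Xenopus} attaches to the tree at the node subtending (Larix,((Xenopus,Urocyon),(Corylus,Capsella))).
The other lineage descending from that same node — the sister group — is the single tip Larix.

Larix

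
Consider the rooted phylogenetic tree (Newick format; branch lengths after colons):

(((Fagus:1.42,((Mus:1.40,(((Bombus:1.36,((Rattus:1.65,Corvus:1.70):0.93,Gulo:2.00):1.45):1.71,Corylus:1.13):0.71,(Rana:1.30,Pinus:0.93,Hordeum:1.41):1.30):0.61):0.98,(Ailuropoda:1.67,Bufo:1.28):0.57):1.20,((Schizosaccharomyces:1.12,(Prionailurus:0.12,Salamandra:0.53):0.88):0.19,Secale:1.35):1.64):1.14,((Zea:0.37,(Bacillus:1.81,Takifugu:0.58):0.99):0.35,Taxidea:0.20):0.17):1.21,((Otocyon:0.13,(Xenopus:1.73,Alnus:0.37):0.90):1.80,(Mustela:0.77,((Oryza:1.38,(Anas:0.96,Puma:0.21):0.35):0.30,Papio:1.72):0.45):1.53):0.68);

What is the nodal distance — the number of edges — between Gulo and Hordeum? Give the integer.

6

The MRCA of Gulo and Hordeum is the node subtending (((Bombus,((Rattus,Corvus),Gulo)),Corylus),(Rana,Pinus,Hordeum)).
From Gulo up to that node: 4 branches. From Hordeum up to the same node: 2 branches. Total: 4 + 2 = 6.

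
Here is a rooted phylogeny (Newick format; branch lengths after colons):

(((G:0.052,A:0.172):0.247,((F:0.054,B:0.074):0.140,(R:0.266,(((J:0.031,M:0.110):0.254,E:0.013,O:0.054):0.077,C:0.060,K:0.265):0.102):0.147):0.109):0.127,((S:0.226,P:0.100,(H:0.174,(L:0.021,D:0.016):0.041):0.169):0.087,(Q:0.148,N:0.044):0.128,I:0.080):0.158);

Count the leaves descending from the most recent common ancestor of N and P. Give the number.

The MRCA of N and P is the node subtending ((S,P,(H,(L,D))),(Q,N),I).
That clade contains 8 terminal taxa: D, H, I, L, N, P, Q, S.

8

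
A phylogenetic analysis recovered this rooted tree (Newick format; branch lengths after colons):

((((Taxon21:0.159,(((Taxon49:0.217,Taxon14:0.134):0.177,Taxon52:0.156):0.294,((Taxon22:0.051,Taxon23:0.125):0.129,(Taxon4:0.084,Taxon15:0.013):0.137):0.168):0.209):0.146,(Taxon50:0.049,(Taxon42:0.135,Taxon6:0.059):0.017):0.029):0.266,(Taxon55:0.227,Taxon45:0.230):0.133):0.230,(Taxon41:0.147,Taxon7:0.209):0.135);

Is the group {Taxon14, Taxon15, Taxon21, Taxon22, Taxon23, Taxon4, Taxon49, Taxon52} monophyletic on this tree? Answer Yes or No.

The most recent common ancestor of these taxa subtends (Taxon21,(((Taxon49,Taxon14),Taxon52),((Taxon22,Taxon23),(Taxon4,Taxon15)))).
That clade has exactly 8 tips — every listed taxon and nothing else — so the group is monophyletic.

Yes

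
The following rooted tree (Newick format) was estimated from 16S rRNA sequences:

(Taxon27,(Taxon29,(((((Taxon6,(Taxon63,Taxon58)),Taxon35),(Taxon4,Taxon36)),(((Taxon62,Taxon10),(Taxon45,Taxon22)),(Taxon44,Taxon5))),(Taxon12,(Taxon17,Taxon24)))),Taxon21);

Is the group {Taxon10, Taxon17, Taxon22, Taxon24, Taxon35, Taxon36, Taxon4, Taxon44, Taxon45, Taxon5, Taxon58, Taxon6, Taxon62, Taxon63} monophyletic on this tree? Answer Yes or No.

No

The MRCA of the listed taxa subtends (((((Taxon6,(Taxon63,Taxon58)),Taxon35),(Taxon4,Taxon36)),(((Taxon62,Taxon10),(Taxon45,Taxon22)),(Taxon44,Taxon5))),(Taxon12,(Taxon17,Taxon24))).
That clade also contains Taxon12, which is not in the proposed group, so the group is not monophyletic.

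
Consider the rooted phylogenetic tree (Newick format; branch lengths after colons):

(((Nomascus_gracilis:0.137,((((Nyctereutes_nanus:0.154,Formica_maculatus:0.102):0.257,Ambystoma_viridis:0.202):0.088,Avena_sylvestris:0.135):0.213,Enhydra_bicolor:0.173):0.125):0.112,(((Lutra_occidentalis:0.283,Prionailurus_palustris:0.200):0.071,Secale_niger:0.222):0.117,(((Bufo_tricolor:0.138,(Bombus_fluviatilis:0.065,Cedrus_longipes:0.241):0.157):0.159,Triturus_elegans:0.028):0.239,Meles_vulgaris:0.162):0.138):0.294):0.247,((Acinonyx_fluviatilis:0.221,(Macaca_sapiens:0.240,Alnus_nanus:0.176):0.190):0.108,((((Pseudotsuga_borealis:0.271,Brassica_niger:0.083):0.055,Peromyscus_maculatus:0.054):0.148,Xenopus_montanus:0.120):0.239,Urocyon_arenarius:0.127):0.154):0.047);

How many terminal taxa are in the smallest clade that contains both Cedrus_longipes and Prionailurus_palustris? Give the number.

8

The MRCA of Cedrus_longipes and Prionailurus_palustris is the node subtending (((Lutra_occidentalis,Prionailurus_palustris),Secale_niger),(((Bufo_tricolor,(Bombus_fluviatilis,Cedrus_longipes)),Triturus_elegans),Meles_vulgaris)).
That clade contains 8 terminal taxa: Bombus_fluviatilis, Bufo_tricolor, Cedrus_longipes, Lutra_occidentalis, Meles_vulgaris, Prionailurus_palustris, Secale_niger, Triturus_elegans.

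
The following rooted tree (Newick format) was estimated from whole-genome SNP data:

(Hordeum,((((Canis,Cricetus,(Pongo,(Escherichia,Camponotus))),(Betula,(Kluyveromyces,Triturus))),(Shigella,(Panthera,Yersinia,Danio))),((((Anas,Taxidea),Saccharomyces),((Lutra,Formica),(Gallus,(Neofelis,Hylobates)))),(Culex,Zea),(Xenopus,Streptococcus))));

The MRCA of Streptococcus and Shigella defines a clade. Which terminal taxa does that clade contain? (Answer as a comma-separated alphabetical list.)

Anas, Betula, Camponotus, Canis, Cricetus, Culex, Danio, Escherichia, Formica, Gallus, Hylobates, Kluyveromyces, Lutra, Neofelis, Panthera, Pongo, Saccharomyces, Shigella, Streptococcus, Taxidea, Triturus, Xenopus, Yersinia, Zea

Tracing Streptococcus: it sits inside (Xenopus,Streptococcus).
Tracing Shigella: it sits inside (Shigella,(Panthera,Yersinia,Danio)).
The smallest clade enclosing both is ((((Canis,Cricetus,(Pongo,(Escherichia,Camponotus))),(Betula,(Kluyveromyces,Triturus))),(Shigella,(Panthera,Yersinia,Danio))),((((Anas,Taxidea),Saccharomyces),((Lutra,Formica),(Gallus,(Neofelis,Hylobates)))),(Culex,Zea),(Xenopus,Streptococcus))); the answer is its 24 terminal taxa in alphabetical order.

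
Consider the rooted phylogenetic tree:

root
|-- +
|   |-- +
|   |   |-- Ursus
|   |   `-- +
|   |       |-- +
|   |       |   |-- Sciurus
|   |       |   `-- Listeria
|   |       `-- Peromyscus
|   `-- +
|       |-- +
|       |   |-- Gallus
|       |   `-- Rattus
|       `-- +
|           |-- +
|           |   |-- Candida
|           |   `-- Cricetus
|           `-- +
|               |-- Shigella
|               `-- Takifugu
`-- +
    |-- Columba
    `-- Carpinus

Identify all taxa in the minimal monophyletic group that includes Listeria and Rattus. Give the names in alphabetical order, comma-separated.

Candida, Cricetus, Gallus, Listeria, Peromyscus, Rattus, Sciurus, Shigella, Takifugu, Ursus

Tracing Listeria: it sits inside (Sciurus,Listeria).
Tracing Rattus: it sits inside (Gallus,Rattus).
The smallest clade enclosing both is ((Ursus,((Sciurus,Listeria),Peromyscus)),((Gallus,Rattus),((Candida,Cricetus),(Shigella,Takifugu)))); the answer is its 10 terminal taxa in alphabetical order.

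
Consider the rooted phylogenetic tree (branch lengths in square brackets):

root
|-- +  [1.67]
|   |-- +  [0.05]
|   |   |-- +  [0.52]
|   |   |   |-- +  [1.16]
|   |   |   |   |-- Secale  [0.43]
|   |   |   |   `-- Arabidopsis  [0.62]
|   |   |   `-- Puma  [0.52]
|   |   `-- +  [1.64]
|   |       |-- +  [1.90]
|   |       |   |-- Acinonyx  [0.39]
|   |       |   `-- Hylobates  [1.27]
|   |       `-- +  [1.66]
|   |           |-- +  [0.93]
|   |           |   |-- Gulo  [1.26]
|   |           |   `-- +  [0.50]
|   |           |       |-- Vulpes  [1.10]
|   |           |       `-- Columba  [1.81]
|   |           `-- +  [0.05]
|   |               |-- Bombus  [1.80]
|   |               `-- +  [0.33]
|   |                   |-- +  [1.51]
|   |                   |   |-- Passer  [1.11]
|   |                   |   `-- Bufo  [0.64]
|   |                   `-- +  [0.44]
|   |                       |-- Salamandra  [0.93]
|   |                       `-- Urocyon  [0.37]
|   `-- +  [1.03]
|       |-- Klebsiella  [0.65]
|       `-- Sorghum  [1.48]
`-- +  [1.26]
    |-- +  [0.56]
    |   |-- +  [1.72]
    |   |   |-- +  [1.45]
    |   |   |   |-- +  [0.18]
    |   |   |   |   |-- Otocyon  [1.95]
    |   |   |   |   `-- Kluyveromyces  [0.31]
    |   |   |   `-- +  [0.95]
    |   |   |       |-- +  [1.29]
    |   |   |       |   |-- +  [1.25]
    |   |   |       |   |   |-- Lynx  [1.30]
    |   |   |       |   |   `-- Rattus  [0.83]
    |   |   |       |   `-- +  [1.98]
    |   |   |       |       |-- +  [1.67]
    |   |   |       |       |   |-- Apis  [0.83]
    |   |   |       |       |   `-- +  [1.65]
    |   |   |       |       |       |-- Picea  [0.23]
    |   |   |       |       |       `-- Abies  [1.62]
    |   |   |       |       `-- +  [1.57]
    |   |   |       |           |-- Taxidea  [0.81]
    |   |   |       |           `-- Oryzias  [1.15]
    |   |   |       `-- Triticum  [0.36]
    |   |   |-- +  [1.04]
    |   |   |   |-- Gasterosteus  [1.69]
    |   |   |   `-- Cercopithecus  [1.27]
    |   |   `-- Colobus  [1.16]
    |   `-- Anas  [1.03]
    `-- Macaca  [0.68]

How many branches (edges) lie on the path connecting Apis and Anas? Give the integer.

The MRCA of Apis and Anas is the node subtending ((((Otocyon,Kluyveromyces),(((Lynx,Rattus),((Apis,(Picea,Abies)),(Taxidea,Oryzias))),Triticum)),(Gasterosteus,Cercopithecus),Colobus),Anas).
From Apis up to that node: 7 branches. From Anas up to the same node: 1 branch. Total: 7 + 1 = 8.

8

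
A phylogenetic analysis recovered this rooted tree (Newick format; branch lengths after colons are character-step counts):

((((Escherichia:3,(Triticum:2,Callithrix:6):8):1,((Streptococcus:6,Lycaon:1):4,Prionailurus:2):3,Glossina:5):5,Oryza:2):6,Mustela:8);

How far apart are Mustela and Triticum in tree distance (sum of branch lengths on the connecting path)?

30

The path runs Mustela → … → MRCA → … → Triticum; the MRCA is the root of the tree.
Branch lengths along that path: 8 + 6 + 5 + 1 + 8 + 2 = 30.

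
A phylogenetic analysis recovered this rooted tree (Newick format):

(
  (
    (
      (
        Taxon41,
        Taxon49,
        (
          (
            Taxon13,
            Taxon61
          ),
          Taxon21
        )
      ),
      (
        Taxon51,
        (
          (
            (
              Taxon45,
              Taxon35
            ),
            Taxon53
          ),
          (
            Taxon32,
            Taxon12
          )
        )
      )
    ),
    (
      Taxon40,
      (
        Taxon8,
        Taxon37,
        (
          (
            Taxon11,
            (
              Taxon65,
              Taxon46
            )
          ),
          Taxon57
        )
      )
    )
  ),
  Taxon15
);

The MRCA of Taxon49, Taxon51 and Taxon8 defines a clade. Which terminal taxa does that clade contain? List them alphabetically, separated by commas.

Taxon11, Taxon12, Taxon13, Taxon21, Taxon32, Taxon35, Taxon37, Taxon40, Taxon41, Taxon45, Taxon46, Taxon49, Taxon51, Taxon53, Taxon57, Taxon61, Taxon65, Taxon8

Tracing Taxon49: it sits inside (Taxon41,Taxon49,((Taxon13,Taxon61),Taxon21)).
Tracing Taxon51: it sits inside (Taxon51,(((Taxon45,Taxon35),Taxon53),(Taxon32,Taxon12))).
Tracing Taxon8: it sits inside (Taxon8,Taxon37,((Taxon11,(Taxon65,Taxon46)),Taxon57)).
The smallest clade enclosing all 3 is (((Taxon41,Taxon49,((Taxon13,Taxon61),Taxon21)),(Taxon51,(((Taxon45,Taxon35),Taxon53),(Taxon32,Taxon12)))),(Taxon40,(Taxon8,Taxon37,((Taxon11,(Taxon65,Taxon46)),Taxon57)))); the answer is its 18 terminal taxa in alphabetical order.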